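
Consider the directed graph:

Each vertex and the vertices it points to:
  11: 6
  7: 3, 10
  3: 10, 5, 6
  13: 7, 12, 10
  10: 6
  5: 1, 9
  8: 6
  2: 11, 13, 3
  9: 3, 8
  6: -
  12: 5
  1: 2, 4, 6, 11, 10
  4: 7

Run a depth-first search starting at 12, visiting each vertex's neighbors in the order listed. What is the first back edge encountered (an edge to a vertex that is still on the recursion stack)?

3->5

DFS from 12 (visiting each vertex's neighbors in the order listed); mark gray on enter, black on exit:
12 gray
  5 gray
    1 gray
      2 gray
        11 gray
          6 gray
          6 black
        11 black
        13 gray
          7 gray
            3 gray
              10 gray
                10→6: 6 black — skip
              10 black
              3→5: 5 is gray → back edge
First back edge: 3 → 5.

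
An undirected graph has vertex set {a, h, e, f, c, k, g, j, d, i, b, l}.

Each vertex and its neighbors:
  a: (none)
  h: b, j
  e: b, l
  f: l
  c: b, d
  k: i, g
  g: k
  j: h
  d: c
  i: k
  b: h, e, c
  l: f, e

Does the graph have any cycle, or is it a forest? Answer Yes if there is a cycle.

No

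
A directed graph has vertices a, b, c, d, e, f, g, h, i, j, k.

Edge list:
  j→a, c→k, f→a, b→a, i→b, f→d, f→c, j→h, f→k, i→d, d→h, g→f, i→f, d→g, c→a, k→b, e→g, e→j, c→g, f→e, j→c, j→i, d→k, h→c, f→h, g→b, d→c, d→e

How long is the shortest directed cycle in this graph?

3

For each vertex v, BFS finds the shortest path from v back to v.
The shortest such closed walk is f → c → g → f, length 3.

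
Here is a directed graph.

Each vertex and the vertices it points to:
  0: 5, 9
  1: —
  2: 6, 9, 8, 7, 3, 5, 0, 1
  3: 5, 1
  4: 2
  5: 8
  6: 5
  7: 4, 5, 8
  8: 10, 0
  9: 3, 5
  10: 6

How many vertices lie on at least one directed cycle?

A vertex is on a directed cycle iff it belongs to a strongly connected component of size ≥ 2 (or has a self-loop).
The vertices on cycles are {0, 2, 3, 4, 5, 6, 7, 8, 9, 10} — 10 in total.

10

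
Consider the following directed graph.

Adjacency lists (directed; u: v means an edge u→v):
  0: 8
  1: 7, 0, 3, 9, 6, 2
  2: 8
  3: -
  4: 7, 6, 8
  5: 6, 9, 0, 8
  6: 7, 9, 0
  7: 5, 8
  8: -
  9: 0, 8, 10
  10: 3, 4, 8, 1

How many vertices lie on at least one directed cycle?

7

A vertex is on a directed cycle iff it belongs to a strongly connected component of size ≥ 2 (or has a self-loop).
The vertices on cycles are {1, 4, 5, 6, 7, 9, 10} — 7 in total.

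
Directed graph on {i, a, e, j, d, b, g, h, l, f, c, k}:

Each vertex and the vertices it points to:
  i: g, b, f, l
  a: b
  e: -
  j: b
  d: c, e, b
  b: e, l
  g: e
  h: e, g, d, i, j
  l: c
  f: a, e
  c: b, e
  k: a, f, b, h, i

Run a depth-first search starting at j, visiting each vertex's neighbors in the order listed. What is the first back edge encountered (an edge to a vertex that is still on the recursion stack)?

c→b

DFS from j (visiting each vertex's neighbors in the order listed); mark gray on enter, black on exit:
j gray
  b gray
    e gray
    e black
    l gray
      c gray
        c→b: b is gray → back edge
First back edge: c → b.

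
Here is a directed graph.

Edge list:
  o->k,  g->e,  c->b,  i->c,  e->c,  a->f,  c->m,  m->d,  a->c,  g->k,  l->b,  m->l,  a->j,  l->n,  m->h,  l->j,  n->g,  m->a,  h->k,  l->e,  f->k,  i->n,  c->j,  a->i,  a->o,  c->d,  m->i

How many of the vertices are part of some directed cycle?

8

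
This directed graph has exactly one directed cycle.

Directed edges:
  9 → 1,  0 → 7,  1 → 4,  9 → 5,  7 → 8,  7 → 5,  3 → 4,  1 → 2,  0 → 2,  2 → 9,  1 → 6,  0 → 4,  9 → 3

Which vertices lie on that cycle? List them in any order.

1, 2, 9

DFS with gray/black marking from 2:
2 gray
  9 gray
    3 gray
      4 gray
      4 black
    3 black
    5 gray
    5 black
    1 gray
      6 gray
      6 black
      1→2: 2 is gray → back edge
Back edge closes the cycle 2 → 9 → 1 → 2; its vertices are {1, 2, 9}.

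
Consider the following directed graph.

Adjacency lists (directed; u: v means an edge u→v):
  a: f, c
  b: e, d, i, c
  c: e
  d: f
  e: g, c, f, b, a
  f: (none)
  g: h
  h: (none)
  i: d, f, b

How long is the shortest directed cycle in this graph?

2

For each vertex v, BFS finds the shortest path from v back to v.
The shortest such closed walk is b → e → b, length 2.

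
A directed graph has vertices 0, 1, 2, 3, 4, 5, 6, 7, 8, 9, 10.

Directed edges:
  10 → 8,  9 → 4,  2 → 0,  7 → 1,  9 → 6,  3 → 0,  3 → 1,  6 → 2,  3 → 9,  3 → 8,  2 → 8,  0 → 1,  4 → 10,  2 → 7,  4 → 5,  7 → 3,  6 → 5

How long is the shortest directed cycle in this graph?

For each vertex v, BFS finds the shortest path from v back to v.
The shortest such closed walk is 9 → 6 → 2 → 7 → 3 → 9, length 5.

5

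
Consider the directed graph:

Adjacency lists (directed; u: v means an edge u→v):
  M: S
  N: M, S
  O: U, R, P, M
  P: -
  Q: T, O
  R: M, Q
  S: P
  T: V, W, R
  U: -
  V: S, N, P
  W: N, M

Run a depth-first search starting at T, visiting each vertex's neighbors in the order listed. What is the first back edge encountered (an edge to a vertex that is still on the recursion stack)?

Q→T

DFS from T (visiting each vertex's neighbors in the order listed); mark gray on enter, black on exit:
T gray
  V gray
    S gray
      P gray
      P black
    S black
    N gray
      M gray
        M→S: S black — skip
      M black
      N→S: S black — skip
    N black
    V→P: P black — skip
  V black
  W gray
    W→N: N black — skip
    W→M: M black — skip
  W black
  R gray
    R→M: M black — skip
    Q gray
      Q→T: T is gray → back edge
First back edge: Q → T.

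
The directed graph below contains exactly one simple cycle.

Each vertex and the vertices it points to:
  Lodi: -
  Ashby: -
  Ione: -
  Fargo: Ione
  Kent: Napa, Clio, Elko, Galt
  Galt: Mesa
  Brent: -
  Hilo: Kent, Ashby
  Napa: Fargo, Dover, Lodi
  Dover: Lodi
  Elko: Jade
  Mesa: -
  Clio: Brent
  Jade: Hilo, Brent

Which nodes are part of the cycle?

Elko, Hilo, Jade, Kent

DFS with gray/black marking from Kent:
Kent gray
  Napa gray
    Fargo gray
      Ione gray
      Ione black
    Fargo black
    Dover gray
      Lodi gray
      Lodi black
    Dover black
    Napa→Lodi: Lodi black — skip
  Napa black
  Clio gray
    Brent gray
    Brent black
  Clio black
  Elko gray
    Jade gray
      Hilo gray
        Hilo→Kent: Kent is gray → back edge
Back edge closes the cycle Kent → Elko → Jade → Hilo → Kent; its vertices are {Elko, Hilo, Jade, Kent}.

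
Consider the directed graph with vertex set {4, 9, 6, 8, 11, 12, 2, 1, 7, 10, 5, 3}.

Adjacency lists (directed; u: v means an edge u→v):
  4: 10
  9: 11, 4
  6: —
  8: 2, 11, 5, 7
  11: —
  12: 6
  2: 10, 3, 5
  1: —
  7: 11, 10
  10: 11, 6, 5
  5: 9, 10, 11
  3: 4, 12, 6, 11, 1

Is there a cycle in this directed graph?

DFS with white/gray/black marking, starting from 10:
10 gray
  11 gray
  11 black
  6 gray
  6 black
  5 gray
    9 gray
      9→11: 11 black — skip
      4 gray
        4→10: 10 is gray → back edge
Back edge found, so a cycle exists: 10 → 5 → 9 → 4 → 10.

Yes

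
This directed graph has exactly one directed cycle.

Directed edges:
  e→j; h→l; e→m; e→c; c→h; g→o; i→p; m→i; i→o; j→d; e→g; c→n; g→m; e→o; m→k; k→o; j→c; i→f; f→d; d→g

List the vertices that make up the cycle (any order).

DFS with gray/black marking from m:
m gray
  k gray
    o gray
    o black
  k black
  i gray
    f gray
      d gray
        g gray
          g→m: m is gray → back edge
Back edge closes the cycle m → i → f → d → g → m; its vertices are {d, f, g, i, m}.

d, f, g, i, m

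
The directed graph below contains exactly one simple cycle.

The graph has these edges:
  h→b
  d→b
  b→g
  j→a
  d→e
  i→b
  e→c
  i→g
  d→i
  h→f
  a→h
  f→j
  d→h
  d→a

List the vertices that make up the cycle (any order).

a, f, h, j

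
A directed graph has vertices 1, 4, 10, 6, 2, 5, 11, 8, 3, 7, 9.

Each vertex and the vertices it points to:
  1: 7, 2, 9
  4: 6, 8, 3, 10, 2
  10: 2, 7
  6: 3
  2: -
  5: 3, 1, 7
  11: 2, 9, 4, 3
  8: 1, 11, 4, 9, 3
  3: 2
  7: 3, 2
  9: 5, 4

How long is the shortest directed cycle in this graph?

For each vertex v, BFS finds the shortest path from v back to v.
The shortest such closed walk is 8 → 4 → 8, length 2.

2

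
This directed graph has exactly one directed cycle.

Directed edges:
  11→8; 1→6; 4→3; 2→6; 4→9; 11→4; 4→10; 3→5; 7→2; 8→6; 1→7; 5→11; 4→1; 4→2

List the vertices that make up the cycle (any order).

3, 4, 5, 11

DFS with gray/black marking from 11:
11 gray
  8 gray
    6 gray
    6 black
  8 black
  4 gray
    2 gray
      2→6: 6 black — skip
    2 black
    3 gray
      5 gray
        5→11: 11 is gray → back edge
Back edge closes the cycle 11 → 4 → 3 → 5 → 11; its vertices are {3, 4, 5, 11}.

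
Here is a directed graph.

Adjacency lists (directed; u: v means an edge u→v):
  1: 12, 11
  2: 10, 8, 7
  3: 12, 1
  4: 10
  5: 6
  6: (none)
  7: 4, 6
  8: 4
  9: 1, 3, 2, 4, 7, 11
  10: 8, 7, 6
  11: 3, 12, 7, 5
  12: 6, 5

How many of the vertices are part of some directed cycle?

7

A vertex is on a directed cycle iff it belongs to a strongly connected component of size ≥ 2 (or has a self-loop).
The vertices on cycles are {1, 3, 4, 7, 8, 10, 11} — 7 in total.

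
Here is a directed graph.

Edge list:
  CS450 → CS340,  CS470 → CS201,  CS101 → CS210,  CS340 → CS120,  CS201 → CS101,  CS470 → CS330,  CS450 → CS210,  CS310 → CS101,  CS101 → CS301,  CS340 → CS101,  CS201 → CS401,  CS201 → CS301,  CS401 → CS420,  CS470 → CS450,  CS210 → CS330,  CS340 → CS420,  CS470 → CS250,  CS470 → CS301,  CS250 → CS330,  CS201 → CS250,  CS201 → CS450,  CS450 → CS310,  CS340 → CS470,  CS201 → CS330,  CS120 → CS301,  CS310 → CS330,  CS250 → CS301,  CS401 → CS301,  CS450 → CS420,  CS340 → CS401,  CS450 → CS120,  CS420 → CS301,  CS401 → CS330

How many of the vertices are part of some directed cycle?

4

A vertex is on a directed cycle iff it belongs to a strongly connected component of size ≥ 2 (or has a self-loop).
The vertices on cycles are {CS201, CS340, CS450, CS470} — 4 in total.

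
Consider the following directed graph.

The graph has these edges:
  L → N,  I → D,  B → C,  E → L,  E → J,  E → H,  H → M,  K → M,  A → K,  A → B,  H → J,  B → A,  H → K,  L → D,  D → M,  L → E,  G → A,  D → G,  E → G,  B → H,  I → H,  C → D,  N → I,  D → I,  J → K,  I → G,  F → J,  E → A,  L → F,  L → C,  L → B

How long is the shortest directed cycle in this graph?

For each vertex v, BFS finds the shortest path from v back to v.
The shortest such closed walk is L → E → L, length 2.

2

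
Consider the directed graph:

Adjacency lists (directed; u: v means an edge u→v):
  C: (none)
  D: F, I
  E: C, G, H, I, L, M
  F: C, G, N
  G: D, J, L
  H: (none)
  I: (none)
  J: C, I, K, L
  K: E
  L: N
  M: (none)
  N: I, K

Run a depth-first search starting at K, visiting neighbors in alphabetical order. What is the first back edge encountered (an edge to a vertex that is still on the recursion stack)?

F->G

DFS from K (visiting neighbors in alphabetical order); mark gray on enter, black on exit:
K gray
  E gray
    C gray
    C black
    G gray
      D gray
        F gray
          F→C: C black — skip
          F→G: G is gray → back edge
First back edge: F → G.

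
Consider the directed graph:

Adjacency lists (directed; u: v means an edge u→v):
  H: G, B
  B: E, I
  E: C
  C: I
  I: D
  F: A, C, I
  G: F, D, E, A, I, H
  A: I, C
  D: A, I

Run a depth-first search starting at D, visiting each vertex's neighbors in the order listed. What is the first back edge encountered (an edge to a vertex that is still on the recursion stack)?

I->D

DFS from D (visiting each vertex's neighbors in the order listed); mark gray on enter, black on exit:
D gray
  A gray
    I gray
      I→D: D is gray → back edge
First back edge: I → D.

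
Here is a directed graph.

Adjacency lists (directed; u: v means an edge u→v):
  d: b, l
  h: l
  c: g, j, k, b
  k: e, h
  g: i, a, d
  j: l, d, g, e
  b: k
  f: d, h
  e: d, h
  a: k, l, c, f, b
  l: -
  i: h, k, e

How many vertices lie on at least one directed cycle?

A vertex is on a directed cycle iff it belongs to a strongly connected component of size ≥ 2 (or has a self-loop).
The vertices on cycles are {a, b, c, d, e, g, j, k} — 8 in total.

8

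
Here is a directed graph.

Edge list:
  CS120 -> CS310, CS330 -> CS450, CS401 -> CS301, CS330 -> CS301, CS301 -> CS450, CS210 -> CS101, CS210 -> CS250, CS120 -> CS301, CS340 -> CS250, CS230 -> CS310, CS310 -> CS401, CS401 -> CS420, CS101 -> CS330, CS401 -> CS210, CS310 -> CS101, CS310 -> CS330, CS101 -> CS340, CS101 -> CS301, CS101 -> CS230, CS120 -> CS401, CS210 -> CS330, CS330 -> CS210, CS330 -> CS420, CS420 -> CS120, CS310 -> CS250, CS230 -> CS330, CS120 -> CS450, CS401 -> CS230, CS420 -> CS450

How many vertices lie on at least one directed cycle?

8

A vertex is on a directed cycle iff it belongs to a strongly connected component of size ≥ 2 (or has a self-loop).
The vertices on cycles are {CS101, CS120, CS210, CS230, CS310, CS330, CS401, CS420} — 8 in total.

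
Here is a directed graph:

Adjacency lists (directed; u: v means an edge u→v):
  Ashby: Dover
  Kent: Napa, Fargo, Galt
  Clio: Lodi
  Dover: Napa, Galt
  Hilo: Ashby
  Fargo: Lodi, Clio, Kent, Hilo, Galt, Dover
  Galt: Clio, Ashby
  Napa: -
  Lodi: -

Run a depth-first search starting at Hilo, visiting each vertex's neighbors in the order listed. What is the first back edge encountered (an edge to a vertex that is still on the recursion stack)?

Galt→Ashby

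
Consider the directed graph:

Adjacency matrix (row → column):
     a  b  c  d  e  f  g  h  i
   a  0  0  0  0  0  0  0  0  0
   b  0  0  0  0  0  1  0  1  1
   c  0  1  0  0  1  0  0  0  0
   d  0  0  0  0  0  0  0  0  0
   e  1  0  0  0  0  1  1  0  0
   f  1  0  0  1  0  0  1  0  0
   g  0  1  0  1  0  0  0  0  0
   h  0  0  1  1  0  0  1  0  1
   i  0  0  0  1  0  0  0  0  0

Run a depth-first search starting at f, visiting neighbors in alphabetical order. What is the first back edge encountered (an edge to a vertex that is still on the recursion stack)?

b→f

DFS from f (visiting neighbors in alphabetical order); mark gray on enter, black on exit:
f gray
  a gray
  a black
  d gray
  d black
  g gray
    b gray
      b→f: f is gray → back edge
First back edge: b → f.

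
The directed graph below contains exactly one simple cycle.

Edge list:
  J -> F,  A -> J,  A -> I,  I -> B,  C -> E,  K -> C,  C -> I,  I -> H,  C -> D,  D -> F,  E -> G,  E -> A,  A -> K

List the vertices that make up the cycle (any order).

A, C, E, K

DFS with gray/black marking from C:
C gray
  I gray
    B gray
    B black
    H gray
    H black
  I black
  E gray
    A gray
      J gray
        F gray
        F black
      J black
      K gray
        K→C: C is gray → back edge
Back edge closes the cycle C → E → A → K → C; its vertices are {A, C, E, K}.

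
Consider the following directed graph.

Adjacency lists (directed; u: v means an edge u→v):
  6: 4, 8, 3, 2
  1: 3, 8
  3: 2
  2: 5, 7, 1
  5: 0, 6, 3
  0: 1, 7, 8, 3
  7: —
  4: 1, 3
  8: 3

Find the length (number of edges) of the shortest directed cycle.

3

For each vertex v, BFS finds the shortest path from v back to v.
The shortest such closed walk is 6 → 2 → 5 → 6, length 3.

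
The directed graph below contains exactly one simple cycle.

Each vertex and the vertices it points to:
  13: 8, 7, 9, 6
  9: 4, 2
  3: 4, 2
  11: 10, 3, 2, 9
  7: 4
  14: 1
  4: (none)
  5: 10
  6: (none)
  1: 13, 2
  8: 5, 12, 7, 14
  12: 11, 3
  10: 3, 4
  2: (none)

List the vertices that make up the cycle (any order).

DFS with gray/black marking from 13:
13 gray
  8 gray
    5 gray
      10 gray
        3 gray
          4 gray
          4 black
          2 gray
          2 black
        3 black
        10→4: 4 black — skip
      10 black
    5 black
    12 gray
      11 gray
        11→10: 10 black — skip
        11→3: 3 black — skip
        11→2: 2 black — skip
        9 gray
          9→4: 4 black — skip
          9→2: 2 black — skip
        9 black
      11 black
      12→3: 3 black — skip
    12 black
    7 gray
      7→4: 4 black — skip
    7 black
    14 gray
      1 gray
        1→13: 13 is gray → back edge
Back edge closes the cycle 13 → 8 → 14 → 1 → 13; its vertices are {1, 8, 13, 14}.

1, 8, 13, 14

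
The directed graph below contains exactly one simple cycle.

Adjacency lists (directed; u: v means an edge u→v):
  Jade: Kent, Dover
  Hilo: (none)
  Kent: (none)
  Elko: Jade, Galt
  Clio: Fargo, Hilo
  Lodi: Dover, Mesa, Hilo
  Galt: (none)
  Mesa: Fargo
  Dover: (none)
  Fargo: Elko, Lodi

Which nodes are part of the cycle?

DFS with gray/black marking from Fargo:
Fargo gray
  Elko gray
    Jade gray
      Kent gray
      Kent black
      Dover gray
      Dover black
    Jade black
    Galt gray
    Galt black
  Elko black
  Lodi gray
    Lodi→Dover: Dover black — skip
    Mesa gray
      Mesa→Fargo: Fargo is gray → back edge
Back edge closes the cycle Fargo → Lodi → Mesa → Fargo; its vertices are {Lodi, Mesa, Fargo}.

Lodi, Mesa, Fargo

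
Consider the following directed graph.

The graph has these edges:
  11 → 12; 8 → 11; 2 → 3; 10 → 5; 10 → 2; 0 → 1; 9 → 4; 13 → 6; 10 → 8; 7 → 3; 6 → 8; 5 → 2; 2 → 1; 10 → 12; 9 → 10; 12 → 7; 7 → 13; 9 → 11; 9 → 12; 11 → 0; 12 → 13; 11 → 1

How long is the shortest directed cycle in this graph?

5

For each vertex v, BFS finds the shortest path from v back to v.
The shortest such closed walk is 12 → 13 → 6 → 8 → 11 → 12, length 5.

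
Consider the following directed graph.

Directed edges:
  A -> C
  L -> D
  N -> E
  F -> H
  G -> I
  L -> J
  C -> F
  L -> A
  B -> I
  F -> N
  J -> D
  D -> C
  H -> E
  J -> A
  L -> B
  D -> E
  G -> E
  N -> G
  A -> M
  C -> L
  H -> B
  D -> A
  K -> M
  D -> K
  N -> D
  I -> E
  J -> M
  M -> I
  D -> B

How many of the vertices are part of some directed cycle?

7

A vertex is on a directed cycle iff it belongs to a strongly connected component of size ≥ 2 (or has a self-loop).
The vertices on cycles are {A, C, D, F, J, L, N} — 7 in total.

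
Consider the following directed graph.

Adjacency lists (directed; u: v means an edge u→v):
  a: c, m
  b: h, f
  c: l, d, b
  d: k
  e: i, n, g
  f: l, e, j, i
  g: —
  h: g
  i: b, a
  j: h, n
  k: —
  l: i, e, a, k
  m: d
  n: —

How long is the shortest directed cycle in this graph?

3

For each vertex v, BFS finds the shortest path from v back to v.
The shortest such closed walk is a → c → l → a, length 3.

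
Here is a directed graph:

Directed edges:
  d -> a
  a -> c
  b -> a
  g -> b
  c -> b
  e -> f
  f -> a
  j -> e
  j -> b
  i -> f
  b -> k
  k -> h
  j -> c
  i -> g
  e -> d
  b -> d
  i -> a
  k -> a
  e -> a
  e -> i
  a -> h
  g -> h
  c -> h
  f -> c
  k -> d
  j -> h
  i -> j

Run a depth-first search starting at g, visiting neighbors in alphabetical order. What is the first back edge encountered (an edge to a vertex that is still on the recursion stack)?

c->b

DFS from g (visiting neighbors in alphabetical order); mark gray on enter, black on exit:
g gray
  b gray
    a gray
      c gray
        c→b: b is gray → back edge
First back edge: c → b.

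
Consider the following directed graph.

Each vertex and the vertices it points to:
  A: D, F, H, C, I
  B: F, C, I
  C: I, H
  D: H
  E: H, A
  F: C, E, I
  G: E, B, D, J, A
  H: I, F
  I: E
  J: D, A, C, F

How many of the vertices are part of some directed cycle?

7

A vertex is on a directed cycle iff it belongs to a strongly connected component of size ≥ 2 (or has a self-loop).
The vertices on cycles are {A, C, D, E, F, H, I} — 7 in total.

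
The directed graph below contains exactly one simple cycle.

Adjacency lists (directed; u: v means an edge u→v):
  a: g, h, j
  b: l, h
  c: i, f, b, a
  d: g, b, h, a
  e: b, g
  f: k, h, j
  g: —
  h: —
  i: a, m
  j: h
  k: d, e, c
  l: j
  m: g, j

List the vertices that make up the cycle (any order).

c, f, k

DFS with gray/black marking from k:
k gray
  d gray
    g gray
    g black
    b gray
      l gray
        j gray
          h gray
          h black
        j black
      l black
      b→h: h black — skip
    b black
    d→h: h black — skip
    a gray
      a→g: g black — skip
      a→h: h black — skip
      a→j: j black — skip
    a black
  d black
  e gray
    e→b: b black — skip
    e→g: g black — skip
  e black
  c gray
    i gray
      i→a: a black — skip
      m gray
        m→g: g black — skip
        m→j: j black — skip
      m black
    i black
    f gray
      f→k: k is gray → back edge
Back edge closes the cycle k → c → f → k; its vertices are {c, f, k}.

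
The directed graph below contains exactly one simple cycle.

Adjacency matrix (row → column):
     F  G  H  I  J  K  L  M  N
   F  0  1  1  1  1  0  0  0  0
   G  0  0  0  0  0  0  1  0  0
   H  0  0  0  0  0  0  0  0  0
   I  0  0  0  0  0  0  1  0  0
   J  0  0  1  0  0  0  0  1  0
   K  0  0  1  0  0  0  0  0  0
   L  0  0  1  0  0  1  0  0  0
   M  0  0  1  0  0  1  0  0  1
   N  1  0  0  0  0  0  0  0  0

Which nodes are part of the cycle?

F, J, M, N

DFS with gray/black marking from F:
F gray
  I gray
    L gray
      K gray
        H gray
        H black
      K black
      L→H: H black — skip
    L black
  I black
  F→H: H black — skip
  G gray
    G→L: L black — skip
  G black
  J gray
    J→H: H black — skip
    M gray
      M→H: H black — skip
      N gray
        N→F: F is gray → back edge
Back edge closes the cycle F → J → M → N → F; its vertices are {F, J, M, N}.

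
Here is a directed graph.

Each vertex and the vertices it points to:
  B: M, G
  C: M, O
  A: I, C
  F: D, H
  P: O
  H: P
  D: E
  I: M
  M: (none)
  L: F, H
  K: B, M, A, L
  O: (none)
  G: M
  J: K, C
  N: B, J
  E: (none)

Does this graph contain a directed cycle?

DFS with white/gray/black marking, starting from L:
L gray
  F gray
    D gray
      E gray
      E black
    D black
    H gray
      P gray
        O gray
        O black
      P black
    H black
  F black
  L→H: H black — skip
L black
B gray
  M gray
  M black
  G gray
    G→M: M black — skip
  G black
B black
C gray
  C→M: M black — skip
  C→O: O black — skip
C black
A gray
  I gray
    I→M: M black — skip
  I black
  A→C: C black — skip
A black
K gray
  K→B: B black — skip
  K→M: M black — skip
  K→A: A black — skip
  K→L: L black — skip
K black
J gray
  J→K: K black — skip
  J→C: C black — skip
J black
N gray
  N→B: B black — skip
  N→J: J black — skip
N black
Every edge goes to a white or black vertex — no back edge, so the graph is acyclic.

No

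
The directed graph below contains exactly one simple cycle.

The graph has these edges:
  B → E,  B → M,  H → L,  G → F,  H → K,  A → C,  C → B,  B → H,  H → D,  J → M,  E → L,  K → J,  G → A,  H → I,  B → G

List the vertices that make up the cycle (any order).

A, B, C, G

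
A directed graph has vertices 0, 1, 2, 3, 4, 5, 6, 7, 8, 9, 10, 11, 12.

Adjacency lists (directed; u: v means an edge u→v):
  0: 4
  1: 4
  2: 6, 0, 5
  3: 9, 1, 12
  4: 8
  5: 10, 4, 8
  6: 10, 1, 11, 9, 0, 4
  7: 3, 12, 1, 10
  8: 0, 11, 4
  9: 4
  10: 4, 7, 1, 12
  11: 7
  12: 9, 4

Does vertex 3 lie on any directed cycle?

Yes

3 is on a cycle iff 3 can reach itself via ≥1 edge.
3 → 9 → 4 → 8 → 11 → 7 → 3 — yes.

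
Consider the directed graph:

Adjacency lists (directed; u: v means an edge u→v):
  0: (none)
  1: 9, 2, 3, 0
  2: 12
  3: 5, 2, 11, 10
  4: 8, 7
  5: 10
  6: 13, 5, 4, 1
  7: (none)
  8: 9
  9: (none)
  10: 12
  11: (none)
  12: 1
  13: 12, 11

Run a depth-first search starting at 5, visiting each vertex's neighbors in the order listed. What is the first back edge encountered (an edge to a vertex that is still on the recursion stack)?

2->12

DFS from 5 (visiting each vertex's neighbors in the order listed); mark gray on enter, black on exit:
5 gray
  10 gray
    12 gray
      1 gray
        9 gray
        9 black
        2 gray
          2→12: 12 is gray → back edge
First back edge: 2 → 12.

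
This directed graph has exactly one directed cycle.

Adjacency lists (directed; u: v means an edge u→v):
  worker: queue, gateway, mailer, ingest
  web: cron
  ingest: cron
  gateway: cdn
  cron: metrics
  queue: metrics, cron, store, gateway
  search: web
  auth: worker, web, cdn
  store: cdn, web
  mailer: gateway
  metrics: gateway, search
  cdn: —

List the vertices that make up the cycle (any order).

web, cron, search, metrics

DFS with gray/black marking from metrics:
metrics gray
  gateway gray
    cdn gray
    cdn black
  gateway black
  search gray
    web gray
      cron gray
        cron→metrics: metrics is gray → back edge
Back edge closes the cycle metrics → search → web → cron → metrics; its vertices are {web, cron, search, metrics}.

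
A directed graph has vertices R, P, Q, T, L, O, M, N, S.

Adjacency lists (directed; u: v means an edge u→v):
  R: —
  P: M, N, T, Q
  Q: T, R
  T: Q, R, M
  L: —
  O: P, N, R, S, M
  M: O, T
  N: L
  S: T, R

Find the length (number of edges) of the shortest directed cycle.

2

For each vertex v, BFS finds the shortest path from v back to v.
The shortest such closed walk is O → M → O, length 2.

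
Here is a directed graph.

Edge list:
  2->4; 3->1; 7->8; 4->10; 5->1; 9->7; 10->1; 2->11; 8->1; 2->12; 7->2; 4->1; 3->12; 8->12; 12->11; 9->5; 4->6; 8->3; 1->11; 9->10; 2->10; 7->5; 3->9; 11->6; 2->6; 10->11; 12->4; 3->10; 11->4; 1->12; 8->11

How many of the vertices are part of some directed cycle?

9

A vertex is on a directed cycle iff it belongs to a strongly connected component of size ≥ 2 (or has a self-loop).
The vertices on cycles are {1, 3, 4, 7, 8, 9, 10, 11, 12} — 9 in total.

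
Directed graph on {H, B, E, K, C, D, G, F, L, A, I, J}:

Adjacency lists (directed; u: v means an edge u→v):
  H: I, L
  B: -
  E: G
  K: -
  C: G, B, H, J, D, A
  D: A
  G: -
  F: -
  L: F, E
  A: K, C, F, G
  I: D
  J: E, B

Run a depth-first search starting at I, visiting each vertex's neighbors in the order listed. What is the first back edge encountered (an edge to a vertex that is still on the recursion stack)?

H→I

DFS from I (visiting each vertex's neighbors in the order listed); mark gray on enter, black on exit:
I gray
  D gray
    A gray
      K gray
      K black
      C gray
        G gray
        G black
        B gray
        B black
        H gray
          H→I: I is gray → back edge
First back edge: H → I.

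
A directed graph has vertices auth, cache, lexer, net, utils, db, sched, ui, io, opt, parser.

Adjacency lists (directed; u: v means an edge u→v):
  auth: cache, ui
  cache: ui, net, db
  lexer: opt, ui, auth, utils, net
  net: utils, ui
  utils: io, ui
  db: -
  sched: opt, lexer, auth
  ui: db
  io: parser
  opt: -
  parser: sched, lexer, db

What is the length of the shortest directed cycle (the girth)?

For each vertex v, BFS finds the shortest path from v back to v.
The shortest such closed walk is parser → lexer → utils → io → parser, length 4.

4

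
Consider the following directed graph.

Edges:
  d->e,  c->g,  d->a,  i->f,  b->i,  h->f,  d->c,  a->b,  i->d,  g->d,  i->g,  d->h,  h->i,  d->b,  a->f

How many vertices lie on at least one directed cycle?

A vertex is on a directed cycle iff it belongs to a strongly connected component of size ≥ 2 (or has a self-loop).
The vertices on cycles are {a, b, c, d, g, h, i} — 7 in total.

7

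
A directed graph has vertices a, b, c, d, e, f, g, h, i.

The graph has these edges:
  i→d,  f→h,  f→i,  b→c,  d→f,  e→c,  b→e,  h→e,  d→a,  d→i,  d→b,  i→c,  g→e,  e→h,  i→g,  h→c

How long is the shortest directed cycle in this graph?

For each vertex v, BFS finds the shortest path from v back to v.
The shortest such closed walk is i → d → i, length 2.

2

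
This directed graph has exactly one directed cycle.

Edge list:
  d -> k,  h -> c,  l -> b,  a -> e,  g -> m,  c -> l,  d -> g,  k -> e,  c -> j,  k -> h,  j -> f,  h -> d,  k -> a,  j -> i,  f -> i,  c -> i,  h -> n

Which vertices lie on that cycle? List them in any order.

DFS with gray/black marking from k:
k gray
  a gray
    e gray
    e black
  a black
  h gray
    c gray
      j gray
        f gray
          i gray
          i black
        f black
        j→i: i black — skip
      j black
      c→i: i black — skip
      l gray
        b gray
        b black
      l black
    c black
    n gray
    n black
    d gray
      g gray
        m gray
        m black
      g black
      d→k: k is gray → back edge
Back edge closes the cycle k → h → d → k; its vertices are {d, h, k}.

d, h, k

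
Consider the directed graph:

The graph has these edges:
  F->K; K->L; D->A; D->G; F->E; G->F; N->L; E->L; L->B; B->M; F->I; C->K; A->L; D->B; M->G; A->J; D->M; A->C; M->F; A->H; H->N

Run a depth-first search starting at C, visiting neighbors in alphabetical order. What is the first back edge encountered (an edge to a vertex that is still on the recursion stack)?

DFS from C (visiting neighbors in alphabetical order); mark gray on enter, black on exit:
C gray
  K gray
    L gray
      B gray
        M gray
          F gray
            E gray
              E→L: L is gray → back edge
First back edge: E → L.

E->L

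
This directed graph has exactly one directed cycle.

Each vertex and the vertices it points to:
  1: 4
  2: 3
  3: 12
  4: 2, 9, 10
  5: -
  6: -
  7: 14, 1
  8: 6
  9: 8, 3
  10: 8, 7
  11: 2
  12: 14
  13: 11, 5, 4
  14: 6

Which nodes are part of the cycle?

DFS with gray/black marking from 4:
4 gray
  2 gray
    3 gray
      12 gray
        14 gray
          6 gray
          6 black
        14 black
      12 black
    3 black
  2 black
  9 gray
    8 gray
      8→6: 6 black — skip
    8 black
    9→3: 3 black — skip
  9 black
  10 gray
    10→8: 8 black — skip
    7 gray
      7→14: 14 black — skip
      1 gray
        1→4: 4 is gray → back edge
Back edge closes the cycle 4 → 10 → 7 → 1 → 4; its vertices are {1, 4, 7, 10}.

1, 4, 7, 10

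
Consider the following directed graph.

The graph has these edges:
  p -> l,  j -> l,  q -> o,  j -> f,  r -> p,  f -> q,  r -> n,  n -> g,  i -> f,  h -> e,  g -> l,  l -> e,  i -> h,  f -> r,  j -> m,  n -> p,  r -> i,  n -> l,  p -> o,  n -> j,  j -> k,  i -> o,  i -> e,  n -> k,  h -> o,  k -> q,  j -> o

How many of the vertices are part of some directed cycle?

A vertex is on a directed cycle iff it belongs to a strongly connected component of size ≥ 2 (or has a self-loop).
The vertices on cycles are {f, i, j, n, r} — 5 in total.

5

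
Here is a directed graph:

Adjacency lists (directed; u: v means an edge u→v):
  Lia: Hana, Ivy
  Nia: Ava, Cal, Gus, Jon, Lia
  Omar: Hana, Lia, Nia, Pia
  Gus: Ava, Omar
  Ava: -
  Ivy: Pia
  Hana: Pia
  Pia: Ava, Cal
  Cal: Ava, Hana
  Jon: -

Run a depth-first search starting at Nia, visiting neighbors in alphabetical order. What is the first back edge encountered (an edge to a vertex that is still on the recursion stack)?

Pia->Cal

DFS from Nia (visiting neighbors in alphabetical order); mark gray on enter, black on exit:
Nia gray
  Ava gray
  Ava black
  Cal gray
    Cal→Ava: Ava black — skip
    Hana gray
      Pia gray
        Pia→Ava: Ava black — skip
        Pia→Cal: Cal is gray → back edge
First back edge: Pia → Cal.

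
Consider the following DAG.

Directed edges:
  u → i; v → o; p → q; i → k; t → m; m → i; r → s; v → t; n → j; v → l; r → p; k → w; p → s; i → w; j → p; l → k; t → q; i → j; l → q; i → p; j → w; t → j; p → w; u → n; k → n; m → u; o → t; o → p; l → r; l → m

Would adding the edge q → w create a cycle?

No

Adding q→w creates a cycle iff w can already reach q.
Explore from w: no path reaches q. The graph stays acyclic.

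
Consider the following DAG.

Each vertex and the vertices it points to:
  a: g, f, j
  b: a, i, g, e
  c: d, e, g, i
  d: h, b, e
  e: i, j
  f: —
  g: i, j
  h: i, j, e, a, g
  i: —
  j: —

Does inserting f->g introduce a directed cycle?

No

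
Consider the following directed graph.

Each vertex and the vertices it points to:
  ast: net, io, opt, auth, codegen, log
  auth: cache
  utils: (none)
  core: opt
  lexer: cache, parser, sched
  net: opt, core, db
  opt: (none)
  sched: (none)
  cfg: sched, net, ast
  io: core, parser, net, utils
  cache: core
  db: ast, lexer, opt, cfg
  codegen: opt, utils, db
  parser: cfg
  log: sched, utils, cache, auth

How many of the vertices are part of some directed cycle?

8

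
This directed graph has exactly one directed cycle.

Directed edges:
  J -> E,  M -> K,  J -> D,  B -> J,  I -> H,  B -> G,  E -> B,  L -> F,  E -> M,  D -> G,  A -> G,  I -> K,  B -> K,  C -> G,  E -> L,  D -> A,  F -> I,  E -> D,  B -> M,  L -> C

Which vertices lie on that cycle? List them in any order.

B, E, J

DFS with gray/black marking from J:
J gray
  D gray
    G gray
    G black
    A gray
      A→G: G black — skip
    A black
  D black
  E gray
    L gray
      C gray
        C→G: G black — skip
      C black
      F gray
        I gray
          K gray
          K black
          H gray
          H black
        I black
      F black
    L black
    E→D: D black — skip
    B gray
      M gray
        M→K: K black — skip
      M black
      B→J: J is gray → back edge
Back edge closes the cycle J → E → B → J; its vertices are {B, E, J}.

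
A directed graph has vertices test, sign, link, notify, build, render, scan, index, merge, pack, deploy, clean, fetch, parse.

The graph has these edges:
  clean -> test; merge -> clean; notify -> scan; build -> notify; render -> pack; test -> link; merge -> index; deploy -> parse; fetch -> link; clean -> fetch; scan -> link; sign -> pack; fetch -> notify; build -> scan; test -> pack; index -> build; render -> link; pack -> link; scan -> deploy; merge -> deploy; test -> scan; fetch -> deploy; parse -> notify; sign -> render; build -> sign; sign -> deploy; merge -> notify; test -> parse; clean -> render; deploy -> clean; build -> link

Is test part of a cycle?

Yes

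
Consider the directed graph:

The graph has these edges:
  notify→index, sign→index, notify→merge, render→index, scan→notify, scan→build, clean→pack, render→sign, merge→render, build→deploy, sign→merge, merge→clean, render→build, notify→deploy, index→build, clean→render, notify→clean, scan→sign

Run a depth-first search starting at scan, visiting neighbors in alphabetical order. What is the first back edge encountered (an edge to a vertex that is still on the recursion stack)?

DFS from scan (visiting neighbors in alphabetical order); mark gray on enter, black on exit:
scan gray
  build gray
    deploy gray
    deploy black
  build black
  notify gray
    clean gray
      pack gray
      pack black
      render gray
        render→build: build black — skip
        index gray
          index→build: build black — skip
        index black
        sign gray
          sign→index: index black — skip
          merge gray
            merge→clean: clean is gray → back edge
First back edge: merge → clean.

merge→clean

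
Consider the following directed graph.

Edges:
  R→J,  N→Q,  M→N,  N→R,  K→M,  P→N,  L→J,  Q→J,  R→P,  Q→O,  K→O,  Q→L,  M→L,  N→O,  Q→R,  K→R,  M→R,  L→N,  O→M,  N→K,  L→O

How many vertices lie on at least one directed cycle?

8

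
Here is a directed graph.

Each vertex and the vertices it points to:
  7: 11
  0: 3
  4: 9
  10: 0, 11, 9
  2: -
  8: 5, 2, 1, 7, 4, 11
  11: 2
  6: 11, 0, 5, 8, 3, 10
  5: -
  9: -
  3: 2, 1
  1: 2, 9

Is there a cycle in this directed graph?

DFS with white/gray/black marking, starting from 8:
8 gray
  5 gray
  5 black
  2 gray
  2 black
  1 gray
    1→2: 2 black — skip
    9 gray
    9 black
  1 black
  7 gray
    11 gray
      11→2: 2 black — skip
    11 black
  7 black
  4 gray
    4→9: 9 black — skip
  4 black
  8→11: 11 black — skip
8 black
0 gray
  3 gray
    3→2: 2 black — skip
    3→1: 1 black — skip
  3 black
0 black
10 gray
  10→0: 0 black — skip
  10→11: 11 black — skip
  10→9: 9 black — skip
10 black
6 gray
  6→11: 11 black — skip
  6→0: 0 black — skip
  6→5: 5 black — skip
  6→8: 8 black — skip
  6→3: 3 black — skip
  6→10: 10 black — skip
6 black
Every edge goes to a white or black vertex — no back edge, so the graph is acyclic.

No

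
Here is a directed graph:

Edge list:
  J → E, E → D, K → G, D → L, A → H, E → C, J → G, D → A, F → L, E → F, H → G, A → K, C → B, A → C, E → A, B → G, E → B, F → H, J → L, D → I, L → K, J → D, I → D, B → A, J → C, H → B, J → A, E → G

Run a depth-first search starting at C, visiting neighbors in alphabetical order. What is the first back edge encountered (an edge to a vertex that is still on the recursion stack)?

A→C

DFS from C (visiting neighbors in alphabetical order); mark gray on enter, black on exit:
C gray
  B gray
    A gray
      A→C: C is gray → back edge
First back edge: A → C.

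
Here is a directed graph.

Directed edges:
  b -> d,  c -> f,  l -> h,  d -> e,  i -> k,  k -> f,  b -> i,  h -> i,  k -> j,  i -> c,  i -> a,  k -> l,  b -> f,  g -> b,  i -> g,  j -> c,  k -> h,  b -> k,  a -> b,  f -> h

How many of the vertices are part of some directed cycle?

10

A vertex is on a directed cycle iff it belongs to a strongly connected component of size ≥ 2 (or has a self-loop).
The vertices on cycles are {a, b, c, f, g, h, i, j, k, l} — 10 in total.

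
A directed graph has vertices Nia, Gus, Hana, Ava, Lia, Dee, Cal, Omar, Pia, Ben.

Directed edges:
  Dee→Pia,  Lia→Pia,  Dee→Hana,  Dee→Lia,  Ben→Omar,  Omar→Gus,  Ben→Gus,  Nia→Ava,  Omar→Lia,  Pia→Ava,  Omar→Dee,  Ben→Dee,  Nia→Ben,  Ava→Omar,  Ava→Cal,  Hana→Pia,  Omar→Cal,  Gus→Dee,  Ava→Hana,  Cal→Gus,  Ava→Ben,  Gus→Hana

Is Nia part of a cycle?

Nia lies on a cycle iff there is a path from Nia back to itself.
Exploring from Nia, it never reaches itself; equivalently, its strongly connected component is a singleton.

No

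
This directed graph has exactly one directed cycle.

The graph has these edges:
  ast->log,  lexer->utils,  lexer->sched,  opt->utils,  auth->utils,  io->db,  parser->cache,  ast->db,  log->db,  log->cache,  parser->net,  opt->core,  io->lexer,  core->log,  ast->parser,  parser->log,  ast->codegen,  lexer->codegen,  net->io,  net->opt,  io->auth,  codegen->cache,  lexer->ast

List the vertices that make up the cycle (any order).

io, ast, net, lexer, parser

DFS with gray/black marking from net:
net gray
  io gray
    lexer gray
      codegen gray
        cache gray
        cache black
      codegen black
      ast gray
        ast→codegen: codegen black — skip
        log gray
          log→cache: cache black — skip
          db gray
          db black
        log black
        parser gray
          parser→log: log black — skip
          parser→cache: cache black — skip
          parser→net: net is gray → back edge
Back edge closes the cycle net → io → lexer → ast → parser → net; its vertices are {io, ast, net, lexer, parser}.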